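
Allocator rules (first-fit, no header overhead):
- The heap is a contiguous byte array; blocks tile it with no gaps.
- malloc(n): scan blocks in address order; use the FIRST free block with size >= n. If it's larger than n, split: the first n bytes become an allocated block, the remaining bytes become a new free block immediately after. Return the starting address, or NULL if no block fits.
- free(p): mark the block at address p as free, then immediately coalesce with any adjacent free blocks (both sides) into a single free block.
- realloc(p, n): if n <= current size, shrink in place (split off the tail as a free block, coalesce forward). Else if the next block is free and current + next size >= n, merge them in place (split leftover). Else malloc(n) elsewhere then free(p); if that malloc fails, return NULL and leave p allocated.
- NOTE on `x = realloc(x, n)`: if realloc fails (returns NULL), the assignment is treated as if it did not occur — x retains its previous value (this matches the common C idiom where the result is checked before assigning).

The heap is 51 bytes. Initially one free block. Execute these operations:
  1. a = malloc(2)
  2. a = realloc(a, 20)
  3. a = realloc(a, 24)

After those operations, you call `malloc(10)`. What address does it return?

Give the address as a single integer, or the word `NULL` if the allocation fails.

Op 1: a = malloc(2) -> a = 0; heap: [0-1 ALLOC][2-50 FREE]
Op 2: a = realloc(a, 20) -> a = 0; heap: [0-19 ALLOC][20-50 FREE]
Op 3: a = realloc(a, 24) -> a = 0; heap: [0-23 ALLOC][24-50 FREE]
malloc(10): first-fit scan over [0-23 ALLOC][24-50 FREE] -> 24

Answer: 24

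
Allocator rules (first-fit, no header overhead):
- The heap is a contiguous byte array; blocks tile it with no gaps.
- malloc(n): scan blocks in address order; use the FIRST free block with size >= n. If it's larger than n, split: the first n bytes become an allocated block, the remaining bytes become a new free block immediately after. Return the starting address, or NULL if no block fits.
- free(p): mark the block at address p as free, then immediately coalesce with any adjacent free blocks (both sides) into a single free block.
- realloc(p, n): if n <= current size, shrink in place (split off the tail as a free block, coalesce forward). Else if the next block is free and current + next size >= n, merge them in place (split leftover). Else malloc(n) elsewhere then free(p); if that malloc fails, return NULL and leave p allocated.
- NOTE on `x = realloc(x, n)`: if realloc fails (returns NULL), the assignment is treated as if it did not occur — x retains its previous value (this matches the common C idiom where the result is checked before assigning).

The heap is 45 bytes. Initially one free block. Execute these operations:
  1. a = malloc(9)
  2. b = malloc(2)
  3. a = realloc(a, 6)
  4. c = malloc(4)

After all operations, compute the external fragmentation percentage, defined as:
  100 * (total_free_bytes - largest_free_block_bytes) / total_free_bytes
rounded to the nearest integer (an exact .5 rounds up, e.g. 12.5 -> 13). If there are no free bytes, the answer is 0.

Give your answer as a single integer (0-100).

Op 1: a = malloc(9) -> a = 0; heap: [0-8 ALLOC][9-44 FREE]
Op 2: b = malloc(2) -> b = 9; heap: [0-8 ALLOC][9-10 ALLOC][11-44 FREE]
Op 3: a = realloc(a, 6) -> a = 0; heap: [0-5 ALLOC][6-8 FREE][9-10 ALLOC][11-44 FREE]
Op 4: c = malloc(4) -> c = 11; heap: [0-5 ALLOC][6-8 FREE][9-10 ALLOC][11-14 ALLOC][15-44 FREE]
Free blocks: [3 30] total_free=33 largest=30 -> 100*(33-30)/33 = 300/33 ≈ 9.091 -> rounds to 9

Answer: 9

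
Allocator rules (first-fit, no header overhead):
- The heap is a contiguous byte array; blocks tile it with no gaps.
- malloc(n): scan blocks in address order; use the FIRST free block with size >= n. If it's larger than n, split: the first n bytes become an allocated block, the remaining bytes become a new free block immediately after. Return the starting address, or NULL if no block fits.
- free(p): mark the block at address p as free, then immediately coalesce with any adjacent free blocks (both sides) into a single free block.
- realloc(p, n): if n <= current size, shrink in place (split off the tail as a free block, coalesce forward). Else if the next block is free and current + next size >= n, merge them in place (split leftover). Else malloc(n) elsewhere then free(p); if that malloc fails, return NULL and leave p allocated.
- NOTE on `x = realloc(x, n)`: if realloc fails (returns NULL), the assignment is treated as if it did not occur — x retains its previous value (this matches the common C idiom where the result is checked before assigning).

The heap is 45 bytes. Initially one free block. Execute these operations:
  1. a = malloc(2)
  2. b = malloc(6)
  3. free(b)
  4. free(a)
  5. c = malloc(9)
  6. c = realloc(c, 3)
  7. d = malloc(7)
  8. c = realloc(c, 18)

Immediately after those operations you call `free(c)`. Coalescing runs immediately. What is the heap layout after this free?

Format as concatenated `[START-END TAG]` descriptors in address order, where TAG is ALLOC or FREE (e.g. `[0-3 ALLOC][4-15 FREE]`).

Answer: [0-2 FREE][3-9 ALLOC][10-44 FREE]

Derivation:
Op 1: a = malloc(2) -> a = 0; heap: [0-1 ALLOC][2-44 FREE]
Op 2: b = malloc(6) -> b = 2; heap: [0-1 ALLOC][2-7 ALLOC][8-44 FREE]
Op 3: free(b) -> (freed b); heap: [0-1 ALLOC][2-44 FREE]
Op 4: free(a) -> (freed a); heap: [0-44 FREE]
Op 5: c = malloc(9) -> c = 0; heap: [0-8 ALLOC][9-44 FREE]
Op 6: c = realloc(c, 3) -> c = 0; heap: [0-2 ALLOC][3-44 FREE]
Op 7: d = malloc(7) -> d = 3; heap: [0-2 ALLOC][3-9 ALLOC][10-44 FREE]
Op 8: c = realloc(c, 18) -> c = 10; heap: [0-2 FREE][3-9 ALLOC][10-27 ALLOC][28-44 FREE]
free(c): c = 10 -> block [10-27 ALLOC]; mark free, coalesce with adjacent free neighbors -> [0-2 FREE][3-9 ALLOC][10-44 FREE]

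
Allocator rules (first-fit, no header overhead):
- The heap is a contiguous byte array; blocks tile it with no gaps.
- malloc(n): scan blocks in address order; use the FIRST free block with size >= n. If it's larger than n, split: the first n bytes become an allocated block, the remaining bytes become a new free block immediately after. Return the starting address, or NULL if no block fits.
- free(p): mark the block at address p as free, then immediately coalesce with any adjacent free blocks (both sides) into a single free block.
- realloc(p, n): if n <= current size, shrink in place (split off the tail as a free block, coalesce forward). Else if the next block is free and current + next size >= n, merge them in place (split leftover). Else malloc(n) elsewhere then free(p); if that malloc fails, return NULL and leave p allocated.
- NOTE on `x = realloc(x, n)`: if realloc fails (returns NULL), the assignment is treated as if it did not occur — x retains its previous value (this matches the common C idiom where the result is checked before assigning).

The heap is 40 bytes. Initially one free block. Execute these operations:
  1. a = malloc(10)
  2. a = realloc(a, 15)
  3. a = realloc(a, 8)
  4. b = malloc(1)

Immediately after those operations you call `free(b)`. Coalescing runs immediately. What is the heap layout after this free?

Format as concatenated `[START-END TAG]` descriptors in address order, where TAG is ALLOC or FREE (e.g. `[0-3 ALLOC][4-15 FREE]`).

Answer: [0-7 ALLOC][8-39 FREE]

Derivation:
Op 1: a = malloc(10) -> a = 0; heap: [0-9 ALLOC][10-39 FREE]
Op 2: a = realloc(a, 15) -> a = 0; heap: [0-14 ALLOC][15-39 FREE]
Op 3: a = realloc(a, 8) -> a = 0; heap: [0-7 ALLOC][8-39 FREE]
Op 4: b = malloc(1) -> b = 8; heap: [0-7 ALLOC][8-8 ALLOC][9-39 FREE]
free(b): b = 8 -> block [8-8 ALLOC]; mark free, coalesce with adjacent free neighbors -> [0-7 ALLOC][8-39 FREE]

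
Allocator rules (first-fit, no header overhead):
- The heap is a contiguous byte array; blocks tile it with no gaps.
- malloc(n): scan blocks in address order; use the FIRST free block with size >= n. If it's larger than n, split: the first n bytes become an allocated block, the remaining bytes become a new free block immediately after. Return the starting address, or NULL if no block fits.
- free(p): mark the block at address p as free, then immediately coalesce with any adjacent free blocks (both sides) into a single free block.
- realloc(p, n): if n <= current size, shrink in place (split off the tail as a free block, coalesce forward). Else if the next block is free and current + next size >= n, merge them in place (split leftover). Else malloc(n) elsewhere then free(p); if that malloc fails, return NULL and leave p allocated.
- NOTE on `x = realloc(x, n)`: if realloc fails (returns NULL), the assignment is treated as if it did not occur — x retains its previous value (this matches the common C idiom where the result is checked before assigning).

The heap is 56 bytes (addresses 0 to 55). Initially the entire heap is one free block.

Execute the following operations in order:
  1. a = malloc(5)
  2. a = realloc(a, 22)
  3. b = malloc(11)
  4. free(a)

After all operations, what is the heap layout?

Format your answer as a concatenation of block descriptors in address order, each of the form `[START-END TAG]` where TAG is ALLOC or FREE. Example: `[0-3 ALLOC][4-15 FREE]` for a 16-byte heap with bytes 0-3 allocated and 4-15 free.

Op 1: a = malloc(5) -> a = 0; heap: [0-4 ALLOC][5-55 FREE]
Op 2: a = realloc(a, 22) -> a = 0; heap: [0-21 ALLOC][22-55 FREE]
Op 3: b = malloc(11) -> b = 22; heap: [0-21 ALLOC][22-32 ALLOC][33-55 FREE]
Op 4: free(a) -> (freed a); heap: [0-21 FREE][22-32 ALLOC][33-55 FREE]

Answer: [0-21 FREE][22-32 ALLOC][33-55 FREE]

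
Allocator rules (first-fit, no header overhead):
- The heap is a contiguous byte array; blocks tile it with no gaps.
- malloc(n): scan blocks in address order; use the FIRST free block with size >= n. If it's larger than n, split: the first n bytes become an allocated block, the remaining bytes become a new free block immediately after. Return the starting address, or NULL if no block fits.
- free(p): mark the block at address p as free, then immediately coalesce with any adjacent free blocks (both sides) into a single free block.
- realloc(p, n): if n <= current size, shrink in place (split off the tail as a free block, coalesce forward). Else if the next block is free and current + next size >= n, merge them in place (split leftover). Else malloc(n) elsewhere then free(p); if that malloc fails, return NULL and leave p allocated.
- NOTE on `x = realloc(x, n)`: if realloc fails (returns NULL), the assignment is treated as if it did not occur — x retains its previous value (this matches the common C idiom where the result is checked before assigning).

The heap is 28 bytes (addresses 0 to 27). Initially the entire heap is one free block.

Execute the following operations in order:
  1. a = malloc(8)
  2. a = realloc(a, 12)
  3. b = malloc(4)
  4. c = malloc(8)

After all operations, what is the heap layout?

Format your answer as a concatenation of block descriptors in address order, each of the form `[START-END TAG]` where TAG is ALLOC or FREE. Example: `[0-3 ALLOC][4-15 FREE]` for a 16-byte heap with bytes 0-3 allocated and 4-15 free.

Answer: [0-11 ALLOC][12-15 ALLOC][16-23 ALLOC][24-27 FREE]

Derivation:
Op 1: a = malloc(8) -> a = 0; heap: [0-7 ALLOC][8-27 FREE]
Op 2: a = realloc(a, 12) -> a = 0; heap: [0-11 ALLOC][12-27 FREE]
Op 3: b = malloc(4) -> b = 12; heap: [0-11 ALLOC][12-15 ALLOC][16-27 FREE]
Op 4: c = malloc(8) -> c = 16; heap: [0-11 ALLOC][12-15 ALLOC][16-23 ALLOC][24-27 FREE]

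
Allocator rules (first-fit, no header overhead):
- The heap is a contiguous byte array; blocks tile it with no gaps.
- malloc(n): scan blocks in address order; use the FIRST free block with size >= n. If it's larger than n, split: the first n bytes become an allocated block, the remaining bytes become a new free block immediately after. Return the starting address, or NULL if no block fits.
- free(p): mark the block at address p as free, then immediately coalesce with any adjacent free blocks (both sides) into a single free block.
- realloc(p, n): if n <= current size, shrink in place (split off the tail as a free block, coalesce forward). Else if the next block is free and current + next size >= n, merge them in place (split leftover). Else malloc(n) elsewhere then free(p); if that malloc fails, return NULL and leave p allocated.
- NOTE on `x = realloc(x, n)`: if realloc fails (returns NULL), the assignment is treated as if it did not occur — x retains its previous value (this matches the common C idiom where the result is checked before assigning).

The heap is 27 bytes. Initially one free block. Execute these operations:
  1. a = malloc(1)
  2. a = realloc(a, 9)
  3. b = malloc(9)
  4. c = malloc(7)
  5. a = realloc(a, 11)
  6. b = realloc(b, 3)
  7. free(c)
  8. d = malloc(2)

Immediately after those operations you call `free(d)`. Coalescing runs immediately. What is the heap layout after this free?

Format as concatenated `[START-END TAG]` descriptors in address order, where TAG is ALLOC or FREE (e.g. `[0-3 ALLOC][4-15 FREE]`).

Op 1: a = malloc(1) -> a = 0; heap: [0-0 ALLOC][1-26 FREE]
Op 2: a = realloc(a, 9) -> a = 0; heap: [0-8 ALLOC][9-26 FREE]
Op 3: b = malloc(9) -> b = 9; heap: [0-8 ALLOC][9-17 ALLOC][18-26 FREE]
Op 4: c = malloc(7) -> c = 18; heap: [0-8 ALLOC][9-17 ALLOC][18-24 ALLOC][25-26 FREE]
Op 5: a = realloc(a, 11) -> NULL (a unchanged); heap: [0-8 ALLOC][9-17 ALLOC][18-24 ALLOC][25-26 FREE]
Op 6: b = realloc(b, 3) -> b = 9; heap: [0-8 ALLOC][9-11 ALLOC][12-17 FREE][18-24 ALLOC][25-26 FREE]
Op 7: free(c) -> (freed c); heap: [0-8 ALLOC][9-11 ALLOC][12-26 FREE]
Op 8: d = malloc(2) -> d = 12; heap: [0-8 ALLOC][9-11 ALLOC][12-13 ALLOC][14-26 FREE]
free(d): d = 12 -> block [12-13 ALLOC]; mark free, coalesce with adjacent free neighbors -> [0-8 ALLOC][9-11 ALLOC][12-26 FREE]

Answer: [0-8 ALLOC][9-11 ALLOC][12-26 FREE]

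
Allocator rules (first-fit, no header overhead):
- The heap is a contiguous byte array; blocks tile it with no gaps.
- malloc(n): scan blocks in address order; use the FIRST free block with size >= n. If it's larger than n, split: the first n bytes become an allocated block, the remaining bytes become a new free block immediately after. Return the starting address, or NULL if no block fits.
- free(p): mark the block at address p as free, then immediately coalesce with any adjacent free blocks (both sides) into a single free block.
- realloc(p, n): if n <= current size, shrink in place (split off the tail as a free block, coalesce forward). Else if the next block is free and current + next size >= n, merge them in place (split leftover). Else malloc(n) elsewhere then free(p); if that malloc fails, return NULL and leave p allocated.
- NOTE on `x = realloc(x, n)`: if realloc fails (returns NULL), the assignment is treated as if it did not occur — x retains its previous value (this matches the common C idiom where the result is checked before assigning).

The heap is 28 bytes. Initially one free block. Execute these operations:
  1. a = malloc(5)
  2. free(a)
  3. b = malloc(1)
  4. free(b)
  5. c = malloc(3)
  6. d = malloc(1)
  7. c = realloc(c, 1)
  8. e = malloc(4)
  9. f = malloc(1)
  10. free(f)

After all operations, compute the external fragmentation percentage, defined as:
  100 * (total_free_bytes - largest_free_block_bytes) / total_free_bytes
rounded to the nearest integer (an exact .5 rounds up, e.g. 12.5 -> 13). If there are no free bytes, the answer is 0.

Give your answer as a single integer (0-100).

Answer: 9

Derivation:
Op 1: a = malloc(5) -> a = 0; heap: [0-4 ALLOC][5-27 FREE]
Op 2: free(a) -> (freed a); heap: [0-27 FREE]
Op 3: b = malloc(1) -> b = 0; heap: [0-0 ALLOC][1-27 FREE]
Op 4: free(b) -> (freed b); heap: [0-27 FREE]
Op 5: c = malloc(3) -> c = 0; heap: [0-2 ALLOC][3-27 FREE]
Op 6: d = malloc(1) -> d = 3; heap: [0-2 ALLOC][3-3 ALLOC][4-27 FREE]
Op 7: c = realloc(c, 1) -> c = 0; heap: [0-0 ALLOC][1-2 FREE][3-3 ALLOC][4-27 FREE]
Op 8: e = malloc(4) -> e = 4; heap: [0-0 ALLOC][1-2 FREE][3-3 ALLOC][4-7 ALLOC][8-27 FREE]
Op 9: f = malloc(1) -> f = 1; heap: [0-0 ALLOC][1-1 ALLOC][2-2 FREE][3-3 ALLOC][4-7 ALLOC][8-27 FREE]
Op 10: free(f) -> (freed f); heap: [0-0 ALLOC][1-2 FREE][3-3 ALLOC][4-7 ALLOC][8-27 FREE]
Free blocks: [2 20] total_free=22 largest=20 -> 100*(22-20)/22 = 200/22 ≈ 9.091 -> rounds to 9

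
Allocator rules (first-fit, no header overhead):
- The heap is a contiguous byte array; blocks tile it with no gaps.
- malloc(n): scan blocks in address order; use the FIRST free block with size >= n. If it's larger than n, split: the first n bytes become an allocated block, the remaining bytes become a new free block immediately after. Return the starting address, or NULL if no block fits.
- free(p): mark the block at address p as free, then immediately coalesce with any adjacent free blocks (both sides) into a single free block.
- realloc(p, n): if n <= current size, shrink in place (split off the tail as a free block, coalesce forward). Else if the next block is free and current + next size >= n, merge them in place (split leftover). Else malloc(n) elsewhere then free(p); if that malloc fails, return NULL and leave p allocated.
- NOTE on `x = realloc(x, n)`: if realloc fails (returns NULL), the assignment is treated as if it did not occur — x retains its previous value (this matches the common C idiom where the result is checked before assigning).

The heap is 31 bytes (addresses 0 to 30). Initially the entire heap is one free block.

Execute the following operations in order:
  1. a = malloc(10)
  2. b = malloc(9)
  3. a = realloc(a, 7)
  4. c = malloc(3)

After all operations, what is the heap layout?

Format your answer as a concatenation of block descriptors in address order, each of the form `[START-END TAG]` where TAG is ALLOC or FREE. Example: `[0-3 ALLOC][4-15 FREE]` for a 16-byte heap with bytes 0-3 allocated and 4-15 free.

Op 1: a = malloc(10) -> a = 0; heap: [0-9 ALLOC][10-30 FREE]
Op 2: b = malloc(9) -> b = 10; heap: [0-9 ALLOC][10-18 ALLOC][19-30 FREE]
Op 3: a = realloc(a, 7) -> a = 0; heap: [0-6 ALLOC][7-9 FREE][10-18 ALLOC][19-30 FREE]
Op 4: c = malloc(3) -> c = 7; heap: [0-6 ALLOC][7-9 ALLOC][10-18 ALLOC][19-30 FREE]

Answer: [0-6 ALLOC][7-9 ALLOC][10-18 ALLOC][19-30 FREE]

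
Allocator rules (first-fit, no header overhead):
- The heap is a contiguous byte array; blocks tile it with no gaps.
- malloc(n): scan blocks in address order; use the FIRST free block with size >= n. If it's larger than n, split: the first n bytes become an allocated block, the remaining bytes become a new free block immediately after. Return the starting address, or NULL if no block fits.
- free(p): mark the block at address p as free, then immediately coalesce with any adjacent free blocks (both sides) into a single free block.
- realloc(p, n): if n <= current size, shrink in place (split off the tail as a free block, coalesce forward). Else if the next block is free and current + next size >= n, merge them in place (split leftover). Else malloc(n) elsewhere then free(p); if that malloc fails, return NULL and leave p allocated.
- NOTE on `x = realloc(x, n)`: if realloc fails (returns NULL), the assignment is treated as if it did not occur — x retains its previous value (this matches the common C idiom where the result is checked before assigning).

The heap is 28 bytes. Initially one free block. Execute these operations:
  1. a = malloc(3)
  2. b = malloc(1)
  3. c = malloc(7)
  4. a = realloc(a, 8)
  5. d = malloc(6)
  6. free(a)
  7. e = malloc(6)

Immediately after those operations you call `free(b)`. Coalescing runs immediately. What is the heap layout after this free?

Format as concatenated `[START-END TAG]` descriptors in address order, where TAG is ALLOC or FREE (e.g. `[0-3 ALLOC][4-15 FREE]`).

Answer: [0-3 FREE][4-10 ALLOC][11-16 ALLOC][17-18 FREE][19-24 ALLOC][25-27 FREE]

Derivation:
Op 1: a = malloc(3) -> a = 0; heap: [0-2 ALLOC][3-27 FREE]
Op 2: b = malloc(1) -> b = 3; heap: [0-2 ALLOC][3-3 ALLOC][4-27 FREE]
Op 3: c = malloc(7) -> c = 4; heap: [0-2 ALLOC][3-3 ALLOC][4-10 ALLOC][11-27 FREE]
Op 4: a = realloc(a, 8) -> a = 11; heap: [0-2 FREE][3-3 ALLOC][4-10 ALLOC][11-18 ALLOC][19-27 FREE]
Op 5: d = malloc(6) -> d = 19; heap: [0-2 FREE][3-3 ALLOC][4-10 ALLOC][11-18 ALLOC][19-24 ALLOC][25-27 FREE]
Op 6: free(a) -> (freed a); heap: [0-2 FREE][3-3 ALLOC][4-10 ALLOC][11-18 FREE][19-24 ALLOC][25-27 FREE]
Op 7: e = malloc(6) -> e = 11; heap: [0-2 FREE][3-3 ALLOC][4-10 ALLOC][11-16 ALLOC][17-18 FREE][19-24 ALLOC][25-27 FREE]
free(b): b = 3 -> block [3-3 ALLOC]; mark free, coalesce with adjacent free neighbors -> [0-3 FREE][4-10 ALLOC][11-16 ALLOC][17-18 FREE][19-24 ALLOC][25-27 FREE]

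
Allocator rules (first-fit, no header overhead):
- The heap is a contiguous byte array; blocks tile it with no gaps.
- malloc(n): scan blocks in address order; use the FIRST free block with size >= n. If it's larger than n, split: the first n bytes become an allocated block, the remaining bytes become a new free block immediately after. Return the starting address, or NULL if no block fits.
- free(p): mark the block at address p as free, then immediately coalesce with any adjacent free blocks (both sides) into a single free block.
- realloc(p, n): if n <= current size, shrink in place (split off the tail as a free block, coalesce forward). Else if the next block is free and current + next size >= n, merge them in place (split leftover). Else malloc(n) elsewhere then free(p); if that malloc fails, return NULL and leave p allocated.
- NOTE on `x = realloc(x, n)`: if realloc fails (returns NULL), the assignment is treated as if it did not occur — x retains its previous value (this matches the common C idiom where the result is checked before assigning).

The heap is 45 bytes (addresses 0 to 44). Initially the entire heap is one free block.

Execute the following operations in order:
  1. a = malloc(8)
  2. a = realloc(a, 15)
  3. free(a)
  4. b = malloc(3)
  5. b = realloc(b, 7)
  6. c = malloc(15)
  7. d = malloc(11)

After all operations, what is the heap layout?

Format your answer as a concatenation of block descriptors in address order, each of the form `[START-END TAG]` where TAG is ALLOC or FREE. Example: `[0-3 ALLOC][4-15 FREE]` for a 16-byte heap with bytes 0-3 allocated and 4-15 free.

Answer: [0-6 ALLOC][7-21 ALLOC][22-32 ALLOC][33-44 FREE]

Derivation:
Op 1: a = malloc(8) -> a = 0; heap: [0-7 ALLOC][8-44 FREE]
Op 2: a = realloc(a, 15) -> a = 0; heap: [0-14 ALLOC][15-44 FREE]
Op 3: free(a) -> (freed a); heap: [0-44 FREE]
Op 4: b = malloc(3) -> b = 0; heap: [0-2 ALLOC][3-44 FREE]
Op 5: b = realloc(b, 7) -> b = 0; heap: [0-6 ALLOC][7-44 FREE]
Op 6: c = malloc(15) -> c = 7; heap: [0-6 ALLOC][7-21 ALLOC][22-44 FREE]
Op 7: d = malloc(11) -> d = 22; heap: [0-6 ALLOC][7-21 ALLOC][22-32 ALLOC][33-44 FREE]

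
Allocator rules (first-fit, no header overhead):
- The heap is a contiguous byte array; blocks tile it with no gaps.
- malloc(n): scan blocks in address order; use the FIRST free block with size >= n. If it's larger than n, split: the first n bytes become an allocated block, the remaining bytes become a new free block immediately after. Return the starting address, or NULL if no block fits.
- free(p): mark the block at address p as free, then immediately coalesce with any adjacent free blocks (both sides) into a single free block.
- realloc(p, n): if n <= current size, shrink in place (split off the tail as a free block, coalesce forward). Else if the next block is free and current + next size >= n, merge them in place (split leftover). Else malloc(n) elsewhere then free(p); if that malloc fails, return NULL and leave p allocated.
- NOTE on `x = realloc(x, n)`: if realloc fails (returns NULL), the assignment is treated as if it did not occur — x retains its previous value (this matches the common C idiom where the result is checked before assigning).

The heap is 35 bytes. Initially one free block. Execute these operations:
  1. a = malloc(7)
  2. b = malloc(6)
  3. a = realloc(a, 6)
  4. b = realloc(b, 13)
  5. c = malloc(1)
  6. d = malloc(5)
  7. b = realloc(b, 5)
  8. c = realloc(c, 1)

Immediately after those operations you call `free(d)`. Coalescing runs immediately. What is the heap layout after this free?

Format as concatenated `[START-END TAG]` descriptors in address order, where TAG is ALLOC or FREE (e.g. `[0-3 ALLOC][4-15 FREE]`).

Op 1: a = malloc(7) -> a = 0; heap: [0-6 ALLOC][7-34 FREE]
Op 2: b = malloc(6) -> b = 7; heap: [0-6 ALLOC][7-12 ALLOC][13-34 FREE]
Op 3: a = realloc(a, 6) -> a = 0; heap: [0-5 ALLOC][6-6 FREE][7-12 ALLOC][13-34 FREE]
Op 4: b = realloc(b, 13) -> b = 7; heap: [0-5 ALLOC][6-6 FREE][7-19 ALLOC][20-34 FREE]
Op 5: c = malloc(1) -> c = 6; heap: [0-5 ALLOC][6-6 ALLOC][7-19 ALLOC][20-34 FREE]
Op 6: d = malloc(5) -> d = 20; heap: [0-5 ALLOC][6-6 ALLOC][7-19 ALLOC][20-24 ALLOC][25-34 FREE]
Op 7: b = realloc(b, 5) -> b = 7; heap: [0-5 ALLOC][6-6 ALLOC][7-11 ALLOC][12-19 FREE][20-24 ALLOC][25-34 FREE]
Op 8: c = realloc(c, 1) -> c = 6; heap: [0-5 ALLOC][6-6 ALLOC][7-11 ALLOC][12-19 FREE][20-24 ALLOC][25-34 FREE]
free(d): d = 20 -> block [20-24 ALLOC]; mark free, coalesce with adjacent free neighbors -> [0-5 ALLOC][6-6 ALLOC][7-11 ALLOC][12-34 FREE]

Answer: [0-5 ALLOC][6-6 ALLOC][7-11 ALLOC][12-34 FREE]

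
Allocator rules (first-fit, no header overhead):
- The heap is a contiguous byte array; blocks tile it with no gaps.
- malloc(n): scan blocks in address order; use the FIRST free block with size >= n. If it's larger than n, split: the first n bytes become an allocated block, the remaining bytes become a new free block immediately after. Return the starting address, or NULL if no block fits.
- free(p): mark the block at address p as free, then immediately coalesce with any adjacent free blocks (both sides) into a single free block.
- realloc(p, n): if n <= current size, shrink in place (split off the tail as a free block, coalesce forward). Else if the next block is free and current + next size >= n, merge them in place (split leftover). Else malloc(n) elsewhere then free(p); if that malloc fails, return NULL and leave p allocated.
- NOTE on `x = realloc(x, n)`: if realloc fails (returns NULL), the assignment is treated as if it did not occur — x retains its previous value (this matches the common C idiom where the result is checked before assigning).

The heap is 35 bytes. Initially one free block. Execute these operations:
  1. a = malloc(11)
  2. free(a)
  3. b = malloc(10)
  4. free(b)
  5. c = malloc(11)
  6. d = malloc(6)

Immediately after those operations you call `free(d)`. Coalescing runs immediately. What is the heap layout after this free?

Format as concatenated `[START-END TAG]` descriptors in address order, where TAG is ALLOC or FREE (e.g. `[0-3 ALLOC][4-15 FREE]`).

Answer: [0-10 ALLOC][11-34 FREE]

Derivation:
Op 1: a = malloc(11) -> a = 0; heap: [0-10 ALLOC][11-34 FREE]
Op 2: free(a) -> (freed a); heap: [0-34 FREE]
Op 3: b = malloc(10) -> b = 0; heap: [0-9 ALLOC][10-34 FREE]
Op 4: free(b) -> (freed b); heap: [0-34 FREE]
Op 5: c = malloc(11) -> c = 0; heap: [0-10 ALLOC][11-34 FREE]
Op 6: d = malloc(6) -> d = 11; heap: [0-10 ALLOC][11-16 ALLOC][17-34 FREE]
free(d): d = 11 -> block [11-16 ALLOC]; mark free, coalesce with adjacent free neighbors -> [0-10 ALLOC][11-34 FREE]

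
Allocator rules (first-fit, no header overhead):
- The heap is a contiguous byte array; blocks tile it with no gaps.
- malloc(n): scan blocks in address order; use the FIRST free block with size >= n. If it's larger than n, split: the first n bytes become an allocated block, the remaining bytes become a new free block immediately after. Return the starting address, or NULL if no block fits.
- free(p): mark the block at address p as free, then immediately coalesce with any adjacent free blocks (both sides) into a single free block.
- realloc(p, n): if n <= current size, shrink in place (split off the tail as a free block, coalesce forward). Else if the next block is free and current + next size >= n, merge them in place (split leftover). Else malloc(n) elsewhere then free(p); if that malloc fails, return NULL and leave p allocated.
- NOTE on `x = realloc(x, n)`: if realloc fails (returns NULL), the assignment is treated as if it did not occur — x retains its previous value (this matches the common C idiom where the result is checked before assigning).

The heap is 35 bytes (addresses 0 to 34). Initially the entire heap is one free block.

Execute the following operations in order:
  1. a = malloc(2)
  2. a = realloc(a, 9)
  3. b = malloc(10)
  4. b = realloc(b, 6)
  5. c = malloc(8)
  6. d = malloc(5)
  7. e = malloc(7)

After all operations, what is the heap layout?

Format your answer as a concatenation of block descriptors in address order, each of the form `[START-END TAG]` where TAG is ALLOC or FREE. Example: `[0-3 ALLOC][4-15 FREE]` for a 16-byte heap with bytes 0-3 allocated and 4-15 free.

Op 1: a = malloc(2) -> a = 0; heap: [0-1 ALLOC][2-34 FREE]
Op 2: a = realloc(a, 9) -> a = 0; heap: [0-8 ALLOC][9-34 FREE]
Op 3: b = malloc(10) -> b = 9; heap: [0-8 ALLOC][9-18 ALLOC][19-34 FREE]
Op 4: b = realloc(b, 6) -> b = 9; heap: [0-8 ALLOC][9-14 ALLOC][15-34 FREE]
Op 5: c = malloc(8) -> c = 15; heap: [0-8 ALLOC][9-14 ALLOC][15-22 ALLOC][23-34 FREE]
Op 6: d = malloc(5) -> d = 23; heap: [0-8 ALLOC][9-14 ALLOC][15-22 ALLOC][23-27 ALLOC][28-34 FREE]
Op 7: e = malloc(7) -> e = 28; heap: [0-8 ALLOC][9-14 ALLOC][15-22 ALLOC][23-27 ALLOC][28-34 ALLOC]

Answer: [0-8 ALLOC][9-14 ALLOC][15-22 ALLOC][23-27 ALLOC][28-34 ALLOC]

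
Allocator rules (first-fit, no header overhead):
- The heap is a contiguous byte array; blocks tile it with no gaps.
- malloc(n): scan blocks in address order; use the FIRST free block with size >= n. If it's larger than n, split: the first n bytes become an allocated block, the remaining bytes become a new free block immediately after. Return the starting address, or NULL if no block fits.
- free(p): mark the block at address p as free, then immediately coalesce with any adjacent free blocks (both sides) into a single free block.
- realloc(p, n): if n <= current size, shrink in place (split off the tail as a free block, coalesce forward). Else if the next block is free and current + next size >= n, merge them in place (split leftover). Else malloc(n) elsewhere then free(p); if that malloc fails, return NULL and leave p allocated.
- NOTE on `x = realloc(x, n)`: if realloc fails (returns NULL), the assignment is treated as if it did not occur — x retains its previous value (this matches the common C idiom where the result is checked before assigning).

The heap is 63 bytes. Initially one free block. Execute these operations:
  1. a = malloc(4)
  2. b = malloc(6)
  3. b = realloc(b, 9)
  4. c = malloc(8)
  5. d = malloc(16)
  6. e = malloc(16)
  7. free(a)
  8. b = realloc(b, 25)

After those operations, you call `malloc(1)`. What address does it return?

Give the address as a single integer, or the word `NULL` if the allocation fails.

Op 1: a = malloc(4) -> a = 0; heap: [0-3 ALLOC][4-62 FREE]
Op 2: b = malloc(6) -> b = 4; heap: [0-3 ALLOC][4-9 ALLOC][10-62 FREE]
Op 3: b = realloc(b, 9) -> b = 4; heap: [0-3 ALLOC][4-12 ALLOC][13-62 FREE]
Op 4: c = malloc(8) -> c = 13; heap: [0-3 ALLOC][4-12 ALLOC][13-20 ALLOC][21-62 FREE]
Op 5: d = malloc(16) -> d = 21; heap: [0-3 ALLOC][4-12 ALLOC][13-20 ALLOC][21-36 ALLOC][37-62 FREE]
Op 6: e = malloc(16) -> e = 37; heap: [0-3 ALLOC][4-12 ALLOC][13-20 ALLOC][21-36 ALLOC][37-52 ALLOC][53-62 FREE]
Op 7: free(a) -> (freed a); heap: [0-3 FREE][4-12 ALLOC][13-20 ALLOC][21-36 ALLOC][37-52 ALLOC][53-62 FREE]
Op 8: b = realloc(b, 25) -> NULL (b unchanged); heap: [0-3 FREE][4-12 ALLOC][13-20 ALLOC][21-36 ALLOC][37-52 ALLOC][53-62 FREE]
malloc(1): first-fit scan over [0-3 FREE][4-12 ALLOC][13-20 ALLOC][21-36 ALLOC][37-52 ALLOC][53-62 FREE] -> 0

Answer: 0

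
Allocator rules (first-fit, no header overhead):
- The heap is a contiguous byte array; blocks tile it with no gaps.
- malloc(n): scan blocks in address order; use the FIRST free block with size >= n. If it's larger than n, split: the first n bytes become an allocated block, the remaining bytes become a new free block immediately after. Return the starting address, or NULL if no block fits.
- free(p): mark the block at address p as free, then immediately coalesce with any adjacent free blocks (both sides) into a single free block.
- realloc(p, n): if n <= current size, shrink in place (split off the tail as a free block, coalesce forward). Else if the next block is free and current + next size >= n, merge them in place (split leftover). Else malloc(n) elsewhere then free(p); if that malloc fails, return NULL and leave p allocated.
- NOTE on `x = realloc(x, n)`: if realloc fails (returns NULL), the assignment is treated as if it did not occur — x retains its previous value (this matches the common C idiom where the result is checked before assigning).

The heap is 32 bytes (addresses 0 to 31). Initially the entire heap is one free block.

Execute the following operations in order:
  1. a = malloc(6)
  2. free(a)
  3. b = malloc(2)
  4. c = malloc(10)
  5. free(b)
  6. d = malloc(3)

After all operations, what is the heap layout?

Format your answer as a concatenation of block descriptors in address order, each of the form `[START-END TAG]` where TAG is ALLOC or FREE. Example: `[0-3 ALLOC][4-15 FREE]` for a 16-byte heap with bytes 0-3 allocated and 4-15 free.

Op 1: a = malloc(6) -> a = 0; heap: [0-5 ALLOC][6-31 FREE]
Op 2: free(a) -> (freed a); heap: [0-31 FREE]
Op 3: b = malloc(2) -> b = 0; heap: [0-1 ALLOC][2-31 FREE]
Op 4: c = malloc(10) -> c = 2; heap: [0-1 ALLOC][2-11 ALLOC][12-31 FREE]
Op 5: free(b) -> (freed b); heap: [0-1 FREE][2-11 ALLOC][12-31 FREE]
Op 6: d = malloc(3) -> d = 12; heap: [0-1 FREE][2-11 ALLOC][12-14 ALLOC][15-31 FREE]

Answer: [0-1 FREE][2-11 ALLOC][12-14 ALLOC][15-31 FREE]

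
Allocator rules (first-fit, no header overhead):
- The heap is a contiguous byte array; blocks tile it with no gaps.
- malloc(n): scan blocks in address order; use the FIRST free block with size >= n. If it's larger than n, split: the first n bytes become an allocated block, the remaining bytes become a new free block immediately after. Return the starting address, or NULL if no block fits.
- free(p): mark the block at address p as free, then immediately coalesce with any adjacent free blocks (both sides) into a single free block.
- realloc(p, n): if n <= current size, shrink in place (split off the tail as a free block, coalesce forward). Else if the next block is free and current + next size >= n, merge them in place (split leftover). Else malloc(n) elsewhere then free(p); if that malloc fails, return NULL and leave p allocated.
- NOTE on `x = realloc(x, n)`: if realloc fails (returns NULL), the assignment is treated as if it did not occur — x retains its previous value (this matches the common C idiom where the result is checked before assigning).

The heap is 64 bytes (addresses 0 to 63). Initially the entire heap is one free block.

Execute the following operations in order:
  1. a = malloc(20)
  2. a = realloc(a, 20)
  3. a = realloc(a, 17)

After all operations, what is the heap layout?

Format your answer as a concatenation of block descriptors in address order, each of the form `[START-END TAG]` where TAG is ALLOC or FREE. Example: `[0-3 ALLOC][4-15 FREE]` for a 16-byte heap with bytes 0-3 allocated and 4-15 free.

Op 1: a = malloc(20) -> a = 0; heap: [0-19 ALLOC][20-63 FREE]
Op 2: a = realloc(a, 20) -> a = 0; heap: [0-19 ALLOC][20-63 FREE]
Op 3: a = realloc(a, 17) -> a = 0; heap: [0-16 ALLOC][17-63 FREE]

Answer: [0-16 ALLOC][17-63 FREE]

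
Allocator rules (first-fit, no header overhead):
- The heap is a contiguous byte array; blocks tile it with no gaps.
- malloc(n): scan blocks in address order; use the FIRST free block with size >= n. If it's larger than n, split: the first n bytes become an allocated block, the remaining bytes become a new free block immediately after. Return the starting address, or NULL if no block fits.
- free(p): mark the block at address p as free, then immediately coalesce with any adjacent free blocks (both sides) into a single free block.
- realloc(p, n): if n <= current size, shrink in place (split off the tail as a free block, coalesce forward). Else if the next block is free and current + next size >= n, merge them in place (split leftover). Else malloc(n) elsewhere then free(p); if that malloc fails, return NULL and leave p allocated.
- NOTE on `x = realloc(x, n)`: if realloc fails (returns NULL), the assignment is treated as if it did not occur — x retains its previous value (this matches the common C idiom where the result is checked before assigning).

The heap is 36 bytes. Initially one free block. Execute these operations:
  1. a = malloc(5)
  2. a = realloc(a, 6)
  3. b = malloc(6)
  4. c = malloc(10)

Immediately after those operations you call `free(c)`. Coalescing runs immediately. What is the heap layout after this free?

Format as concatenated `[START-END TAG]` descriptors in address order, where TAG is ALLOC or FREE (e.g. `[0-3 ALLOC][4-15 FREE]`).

Answer: [0-5 ALLOC][6-11 ALLOC][12-35 FREE]

Derivation:
Op 1: a = malloc(5) -> a = 0; heap: [0-4 ALLOC][5-35 FREE]
Op 2: a = realloc(a, 6) -> a = 0; heap: [0-5 ALLOC][6-35 FREE]
Op 3: b = malloc(6) -> b = 6; heap: [0-5 ALLOC][6-11 ALLOC][12-35 FREE]
Op 4: c = malloc(10) -> c = 12; heap: [0-5 ALLOC][6-11 ALLOC][12-21 ALLOC][22-35 FREE]
free(c): c = 12 -> block [12-21 ALLOC]; mark free, coalesce with adjacent free neighbors -> [0-5 ALLOC][6-11 ALLOC][12-35 FREE]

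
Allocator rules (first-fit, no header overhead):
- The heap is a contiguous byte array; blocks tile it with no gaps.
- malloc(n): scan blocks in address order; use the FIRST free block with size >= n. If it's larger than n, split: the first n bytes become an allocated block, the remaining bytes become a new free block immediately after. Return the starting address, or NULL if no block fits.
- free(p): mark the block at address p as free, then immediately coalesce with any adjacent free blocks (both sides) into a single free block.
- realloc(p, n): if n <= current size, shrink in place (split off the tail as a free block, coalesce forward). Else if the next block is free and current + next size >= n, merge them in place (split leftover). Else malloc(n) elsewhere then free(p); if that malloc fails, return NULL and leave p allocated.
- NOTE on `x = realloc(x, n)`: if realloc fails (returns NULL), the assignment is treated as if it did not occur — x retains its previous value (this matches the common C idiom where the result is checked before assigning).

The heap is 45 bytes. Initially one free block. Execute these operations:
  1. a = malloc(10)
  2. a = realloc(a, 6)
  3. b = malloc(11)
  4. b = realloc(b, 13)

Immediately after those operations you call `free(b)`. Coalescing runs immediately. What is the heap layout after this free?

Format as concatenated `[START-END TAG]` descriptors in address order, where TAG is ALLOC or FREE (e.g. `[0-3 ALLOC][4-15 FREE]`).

Op 1: a = malloc(10) -> a = 0; heap: [0-9 ALLOC][10-44 FREE]
Op 2: a = realloc(a, 6) -> a = 0; heap: [0-5 ALLOC][6-44 FREE]
Op 3: b = malloc(11) -> b = 6; heap: [0-5 ALLOC][6-16 ALLOC][17-44 FREE]
Op 4: b = realloc(b, 13) -> b = 6; heap: [0-5 ALLOC][6-18 ALLOC][19-44 FREE]
free(b): b = 6 -> block [6-18 ALLOC]; mark free, coalesce with adjacent free neighbors -> [0-5 ALLOC][6-44 FREE]

Answer: [0-5 ALLOC][6-44 FREE]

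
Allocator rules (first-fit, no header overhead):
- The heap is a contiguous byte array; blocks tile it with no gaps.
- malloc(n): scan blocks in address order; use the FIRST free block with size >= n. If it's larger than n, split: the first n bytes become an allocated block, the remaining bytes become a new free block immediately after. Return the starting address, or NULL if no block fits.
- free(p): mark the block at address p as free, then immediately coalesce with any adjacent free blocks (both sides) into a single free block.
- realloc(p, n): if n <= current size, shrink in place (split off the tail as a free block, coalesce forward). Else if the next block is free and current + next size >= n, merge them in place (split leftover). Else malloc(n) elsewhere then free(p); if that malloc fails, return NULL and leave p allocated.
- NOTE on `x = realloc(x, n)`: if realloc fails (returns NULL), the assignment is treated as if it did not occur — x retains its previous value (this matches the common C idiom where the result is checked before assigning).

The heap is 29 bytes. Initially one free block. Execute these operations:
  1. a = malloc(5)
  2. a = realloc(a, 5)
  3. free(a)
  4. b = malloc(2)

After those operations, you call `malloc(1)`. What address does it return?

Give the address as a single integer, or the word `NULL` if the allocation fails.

Answer: 2

Derivation:
Op 1: a = malloc(5) -> a = 0; heap: [0-4 ALLOC][5-28 FREE]
Op 2: a = realloc(a, 5) -> a = 0; heap: [0-4 ALLOC][5-28 FREE]
Op 3: free(a) -> (freed a); heap: [0-28 FREE]
Op 4: b = malloc(2) -> b = 0; heap: [0-1 ALLOC][2-28 FREE]
malloc(1): first-fit scan over [0-1 ALLOC][2-28 FREE] -> 2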